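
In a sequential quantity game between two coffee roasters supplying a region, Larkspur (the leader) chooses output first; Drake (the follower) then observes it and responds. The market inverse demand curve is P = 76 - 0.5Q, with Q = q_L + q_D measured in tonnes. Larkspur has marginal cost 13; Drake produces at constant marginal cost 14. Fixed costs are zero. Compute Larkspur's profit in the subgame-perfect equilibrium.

1024

The follower Drake best-responds to any q_L: π_D = (76 - 0.5Q)q_D - 14q_D.
∂π_D/∂q_D = 62 - (1/2)q_L - q_D = 0 gives the reaction function q_D = (62 - (1/2)q_L).
Larkspur substitutes q_D(q_L) into its own profit: π_L = q_L(76 - (1/2)q_L - (62 - (1/2)q_L)/2) - 13q_L = (45 - (1/4)q_L)q_L - 13q_L.
Leader FOC: 32 - (1/2)q_L = 0, so q_L = 64.
Then q_D = (62 - (1/2)·64) = 30.
Price P = 76 - (1/2)·94 = 29.
Larkspur's profit: (29 - 13)·64 = 1024.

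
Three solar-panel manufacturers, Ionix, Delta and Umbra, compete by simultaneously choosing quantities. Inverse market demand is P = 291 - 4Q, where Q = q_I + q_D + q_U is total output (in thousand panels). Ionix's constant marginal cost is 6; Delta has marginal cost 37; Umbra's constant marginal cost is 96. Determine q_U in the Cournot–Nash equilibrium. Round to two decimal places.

2.88

Ionix's profit: π_I = (291 - 4Q)q_I - (6q_I). Setting ∂π_I/∂q_I = 0: 285 - 8q_I - 4(q_D + q_U) = 0.
Delta's first-order condition: 254 - 8q_D - 4(q_I + q_U) = 0.
Umbra's first-order condition: 195 - 8q_U - 4(q_I + q_D) = 0.
Adding the 3 first-order conditions: 734 − 16Q = 0, so Q = 367/8.
Back-substituting: q_I = (285 − 367/2)/4 = 203/8, q_D = (254 − 367/2)/4 = 141/8, q_U = (195 − 367/2)/4 = 23/8.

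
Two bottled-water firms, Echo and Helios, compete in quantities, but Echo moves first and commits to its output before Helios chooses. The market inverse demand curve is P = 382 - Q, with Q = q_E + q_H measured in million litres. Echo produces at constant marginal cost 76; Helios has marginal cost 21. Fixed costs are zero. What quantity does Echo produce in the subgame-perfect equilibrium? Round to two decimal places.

125.50

Solve by backward induction. Given q_E, the follower Helios maximises π_H = (382 - q_E - q_H)q_H - 21q_H.
Follower FOC: 361 - q_E - 2q_H = 0, so q_H(q_E) = (361 - q_E)/2.
The leader anticipates this reaction. Substituting into P = 382 - Q gives P = 403/2 - (1/2)q_E, so π_E = (403/2 - (1/2)q_E)q_E - 76q_E.
Maximising: ∂π_E/∂q_E = 251/2 - q_E = 0, giving q_E = 251/2.
Then q_H = (361 - 251/2)/2 = 471/4.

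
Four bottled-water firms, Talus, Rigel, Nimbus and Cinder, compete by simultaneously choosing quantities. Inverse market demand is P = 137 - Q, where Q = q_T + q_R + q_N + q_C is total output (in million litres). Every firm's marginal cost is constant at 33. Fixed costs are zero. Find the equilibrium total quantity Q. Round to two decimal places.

83.20

A representative firm's profit is π_i = q_i(137 - Q) - 33q_i.
First-order condition (treating rivals' output as given): 104 - 2q_i - Σ_{j≠i} q_j = 0.
By symmetry each firm produces the same amount; substituting Σ_{j≠i} q_j = 3q_i yields q_i = 104/5.
Total output Q = 104/5 + 104/5 + 104/5 + 104/5 = 416/5.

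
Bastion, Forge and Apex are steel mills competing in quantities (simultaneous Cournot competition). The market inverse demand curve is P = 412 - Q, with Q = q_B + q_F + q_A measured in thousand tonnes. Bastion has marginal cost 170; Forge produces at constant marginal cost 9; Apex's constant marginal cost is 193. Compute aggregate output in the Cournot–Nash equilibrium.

216

Bastion's profit: π_B = (412 - Q)q_B - (170q_B). Setting ∂π_B/∂q_B = 0: 242 - 2q_B - (q_F + q_A) = 0.
Forge's profit: π_F = (412 - Q)q_F - (9q_F). Setting ∂π_F/∂q_F = 0: 403 - 2q_F - (q_B + q_A) = 0.
Apex's first-order condition: 219 - 2q_A - (q_B + q_F) = 0.
Summing all 3 equations gives 864 − 4Q = 0, hence Q = 216.
Back-substituting: q_B = (242 − 216) = 26, q_F = (403 − 216) = 187, q_A = (219 − 216) = 3.
Total output Q = 26 + 187 + 3 = 216.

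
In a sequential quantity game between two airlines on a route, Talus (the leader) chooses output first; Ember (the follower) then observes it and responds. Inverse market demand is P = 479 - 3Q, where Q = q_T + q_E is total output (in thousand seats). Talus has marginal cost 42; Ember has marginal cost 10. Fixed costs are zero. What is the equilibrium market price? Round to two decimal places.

Solve by backward induction. Given q_T, the follower Ember maximises π_E = (479 - 3q_T - 3q_E)q_E - 10q_E.
Setting the follower's marginal profit to zero, 469 - 3q_T - 6q_E = 0, i.e. q_E = (469 - 3q_T)/6.
The leader anticipates this reaction. Substituting into P = 479 - 3Q gives P = 489/2 - (3/2)q_T, so π_T = (489/2 - (3/2)q_T)q_T - 42q_T.
The leader's first-order condition 405/2 - 3q_T = 0 yields q_T = 135/2.
Then q_E = (469 - 3·(135/2))/6 = 533/12.
Total output Q = 1343/12, so price P = 479 - 3·(1343/12) = 573/4.

143.25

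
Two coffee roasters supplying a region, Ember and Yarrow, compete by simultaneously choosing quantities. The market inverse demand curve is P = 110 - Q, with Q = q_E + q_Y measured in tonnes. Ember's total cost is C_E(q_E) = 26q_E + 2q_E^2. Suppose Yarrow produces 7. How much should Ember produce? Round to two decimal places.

With the rival's output fixed at 7, Ember's profit is π_E = (110 - 7 - q_E)q_E - (26q_E + 2q_E²) = (103 - q_E)q_E - (26q_E + 2q_E²).
∂π_E/∂q_E = 77 - 6q_E = 0, so q_E = 77/6.

12.83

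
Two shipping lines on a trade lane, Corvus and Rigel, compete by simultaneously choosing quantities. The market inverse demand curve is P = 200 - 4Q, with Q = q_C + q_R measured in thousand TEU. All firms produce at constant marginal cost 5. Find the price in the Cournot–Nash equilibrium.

A representative firm's profit is π_i = q_i(200 - 4Q) - 5q_i.
Setting ∂π_i/∂q_i = 0 with rivals' quantities fixed: 195 - 8q_i - 4q_j = 0.
By symmetry each firm produces the same amount; substituting q_j = q_i yields q_i = 195/12 = 65/4.
Total output Q = 65/2, so price P = 200 - 4·(65/2) = 70.

70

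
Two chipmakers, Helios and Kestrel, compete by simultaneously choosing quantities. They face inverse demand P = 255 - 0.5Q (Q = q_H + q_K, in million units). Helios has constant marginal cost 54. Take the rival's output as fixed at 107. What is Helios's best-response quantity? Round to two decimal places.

147.50

With the rival's output fixed at 107, Helios's profit is π_H = (255 - (1/2)·107 - (1/2)q_H)q_H - (54q_H) = (403/2 - (1/2)q_H)q_H - (54q_H).
∂π_H/∂q_H = 295/2 - q_H = 0, so q_H = 295/2.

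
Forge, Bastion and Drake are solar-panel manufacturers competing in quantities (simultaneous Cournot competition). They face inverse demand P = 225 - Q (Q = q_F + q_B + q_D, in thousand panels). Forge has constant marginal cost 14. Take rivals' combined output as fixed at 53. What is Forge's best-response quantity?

79

With rivals' combined output fixed at 53, Forge's profit is π_F = (225 - 53 - q_F)q_F - (14q_F) = (172 - q_F)q_F - (14q_F).
∂π_F/∂q_F = 158 - 2q_F = 0, so q_F = 79.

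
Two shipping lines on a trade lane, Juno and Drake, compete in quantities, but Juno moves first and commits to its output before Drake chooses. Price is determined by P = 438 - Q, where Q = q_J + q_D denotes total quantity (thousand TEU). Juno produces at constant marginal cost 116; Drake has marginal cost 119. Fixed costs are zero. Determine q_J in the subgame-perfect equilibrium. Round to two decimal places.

The follower Drake best-responds to any q_J: π_D = (438 - Q)q_D - 119q_D.
Setting the follower's marginal profit to zero, 319 - q_J - 2q_D = 0, i.e. q_D = (319 - q_J)/2.
The leader anticipates this reaction. Substituting into P = 438 - Q gives P = 557/2 - (1/2)q_J, so π_J = (557/2 - (1/2)q_J)q_J - 116q_J.
Leader FOC: 325/2 - q_J = 0, so q_J = 325/2.
Then q_D = (319 - 325/2)/2 = 313/4.

162.50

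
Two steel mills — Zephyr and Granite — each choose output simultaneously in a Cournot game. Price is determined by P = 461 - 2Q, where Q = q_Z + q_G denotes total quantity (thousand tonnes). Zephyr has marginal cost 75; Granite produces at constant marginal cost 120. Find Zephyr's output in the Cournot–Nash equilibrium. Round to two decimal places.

71.83

Zephyr's profit: π_Z = (461 - 2Q)q_Z - (75q_Z). Setting ∂π_Z/∂q_Z = 0: 386 - 4q_Z - 2(q_G) = 0.
Granite's profit: π_G = (461 - 2Q)q_G - (120q_G). Setting ∂π_G/∂q_G = 0: 341 - 4q_G - 2(q_Z) = 0.
Best responses: q_Z = (386 - 2q_G)/4, q_G = (341 - 2q_Z)/4.
Substituting one into the other gives q_Z = 431/6 and q_G = 148/3.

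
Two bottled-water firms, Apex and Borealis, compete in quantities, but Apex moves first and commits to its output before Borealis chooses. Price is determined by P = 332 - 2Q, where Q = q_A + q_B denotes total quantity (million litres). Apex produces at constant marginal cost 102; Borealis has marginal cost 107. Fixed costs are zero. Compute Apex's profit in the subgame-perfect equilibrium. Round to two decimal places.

The follower Borealis best-responds to any q_A: π_B = (332 - 2Q)q_B - 107q_B.
∂π_B/∂q_B = 225 - 2q_A - 4q_B = 0 gives the reaction function q_B = (225 - 2q_A)/4.
The leader anticipates this reaction. Substituting into P = 332 - 2Q gives P = 439/2 - q_A, so π_A = (439/2 - q_A)q_A - 102q_A.
Maximising: ∂π_A/∂q_A = 235/2 - 2q_A = 0, giving q_A = 235/4.
Then q_B = (225 - 2·(235/4))/4 = 215/8.
Price P = 332 - 2·(685/8) = 643/4.
Apex's profit: (643/4 - 102)·(235/4) = 3451.5625.

3451.56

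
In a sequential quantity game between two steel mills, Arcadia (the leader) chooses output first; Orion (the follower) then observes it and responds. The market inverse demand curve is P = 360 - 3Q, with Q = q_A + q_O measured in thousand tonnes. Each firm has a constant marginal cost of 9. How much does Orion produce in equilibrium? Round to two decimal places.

29.25

Solve by backward induction. Given q_A, the follower Orion maximises π_O = (360 - 3q_A - 3q_O)q_O - 9q_O.
∂π_O/∂q_O = 351 - 3q_A - 6q_O = 0 gives the reaction function q_O = (351 - 3q_A)/6.
The leader anticipates this reaction. Substituting into P = 360 - 3Q gives P = 369/2 - (3/2)q_A, so π_A = (369/2 - (3/2)q_A)q_A - 9q_A.
Maximising: ∂π_A/∂q_A = 351/2 - 3q_A = 0, giving q_A = 117/2.
Then q_O = (351 - 3·(117/2))/6 = 117/4.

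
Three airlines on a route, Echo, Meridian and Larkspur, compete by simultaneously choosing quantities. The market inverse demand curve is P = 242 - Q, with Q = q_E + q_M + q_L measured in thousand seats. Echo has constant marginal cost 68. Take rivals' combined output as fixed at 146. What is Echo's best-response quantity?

With rivals' combined output fixed at 146, Echo's profit is π_E = (242 - 146 - q_E)q_E - (68q_E) = (96 - q_E)q_E - (68q_E).
∂π_E/∂q_E = 28 - 2q_E = 0, so q_E = 14.

14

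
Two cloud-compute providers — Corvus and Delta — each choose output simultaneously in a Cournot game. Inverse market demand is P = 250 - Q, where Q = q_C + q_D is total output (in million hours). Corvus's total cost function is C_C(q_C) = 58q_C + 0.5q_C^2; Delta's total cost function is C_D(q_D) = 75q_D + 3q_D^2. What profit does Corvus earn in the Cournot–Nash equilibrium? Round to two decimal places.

5252.33

Corvus's profit: π_C = (250 - Q)q_C - (58q_C + (1/2)q_C²). Setting ∂π_C/∂q_C = 0: 192 - 3q_C - (q_D) = 0.
Delta's profit: π_D = (250 - Q)q_D - (75q_D + 3q_D²). Setting ∂π_D/∂q_D = 0: 175 - 8q_D - (q_C) = 0.
Best responses: q_C = (192 - q_D)/3, q_D = (175 - q_C)/8.
Solving the pair: q_C = 1361/23, q_D = 333/23.
Price P = 250 - 1694/23 = 176.3478.
Corvus's profit: 176.3478·(1361/23) - 58·(1361/23) - (1/2)(1361/23)² = 5252.3280.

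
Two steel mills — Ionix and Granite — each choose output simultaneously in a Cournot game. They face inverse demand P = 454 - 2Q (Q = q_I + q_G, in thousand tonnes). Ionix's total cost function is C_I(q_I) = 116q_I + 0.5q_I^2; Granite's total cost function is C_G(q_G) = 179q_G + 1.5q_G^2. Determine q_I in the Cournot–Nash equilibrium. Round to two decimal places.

58.58

Ionix's profit: π_I = (454 - 2Q)q_I - (116q_I + (1/2)q_I²). Setting ∂π_I/∂q_I = 0: 338 - 5q_I - 2(q_G) = 0.
Granite's first-order condition: 275 - 7q_G - 2(q_I) = 0.
Rearranging gives the reaction functions q_I = (338 - 2q_G)/5 and q_G = (275 - 2q_I)/7.
Substituting one into the other gives q_I = 1816/31 and q_G = 699/31.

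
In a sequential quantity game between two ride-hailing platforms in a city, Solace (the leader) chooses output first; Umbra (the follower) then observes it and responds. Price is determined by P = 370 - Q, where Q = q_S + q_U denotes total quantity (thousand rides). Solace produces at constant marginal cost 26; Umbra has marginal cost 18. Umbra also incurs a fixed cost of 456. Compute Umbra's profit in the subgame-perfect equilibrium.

8008

Solve by backward induction. Given q_S, the follower Umbra maximises π_U = (370 - q_S - q_U)q_U - 18q_U.
∂π_U/∂q_U = 352 - q_S - 2q_U = 0 gives the reaction function q_U = (352 - q_S)/2.
Solace substitutes q_U(q_S) into its own profit: π_S = q_S(370 - q_S - (352 - q_S)/2) - 26q_S = (194 - (1/2)q_S)q_S - 26q_S.
Leader FOC: 168 - q_S = 0, so q_S = 168.
Then q_U = (352 - 168)/2 = 92.
Price P = 370 - 260 = 110.
Umbra's profit: (110 - 18)·92 - 456 = 8008.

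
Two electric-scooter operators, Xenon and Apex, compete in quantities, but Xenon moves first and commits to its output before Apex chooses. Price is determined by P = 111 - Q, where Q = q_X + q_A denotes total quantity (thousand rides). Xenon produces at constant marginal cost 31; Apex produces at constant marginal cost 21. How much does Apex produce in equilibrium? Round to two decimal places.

Solve by backward induction. Given q_X, the follower Apex maximises π_A = (111 - q_X - q_A)q_A - 21q_A.
Setting the follower's marginal profit to zero, 90 - q_X - 2q_A = 0, i.e. q_A = (90 - q_X)/2.
Xenon substitutes q_A(q_X) into its own profit: π_X = q_X(111 - q_X - (90 - q_X)/2) - 31q_X = (66 - (1/2)q_X)q_X - 31q_X.
Maximising: ∂π_X/∂q_X = 35 - q_X = 0, giving q_X = 35.
Then q_A = (90 - 35)/2 = 55/2.

27.50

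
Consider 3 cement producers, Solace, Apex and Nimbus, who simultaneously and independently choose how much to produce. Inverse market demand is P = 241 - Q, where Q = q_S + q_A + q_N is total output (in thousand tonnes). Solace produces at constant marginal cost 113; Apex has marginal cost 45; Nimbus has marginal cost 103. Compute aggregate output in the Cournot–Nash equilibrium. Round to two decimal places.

Solace's profit: π_S = (241 - Q)q_S - (113q_S). Setting ∂π_S/∂q_S = 0: 128 - 2q_S - (q_A + q_N) = 0.
Apex's profit: π_A = (241 - Q)q_A - (45q_A). Setting ∂π_A/∂q_A = 0: 196 - 2q_A - (q_S + q_N) = 0.
Nimbus's profit: π_N = (241 - Q)q_N - (103q_N). Setting ∂π_N/∂q_N = 0: 138 - 2q_N - (q_S + q_A) = 0.
Adding the 3 first-order conditions: 462 − 4Q = 0, so Q = 231/2.
Back-substituting: q_S = (128 − 231/2) = 25/2, q_A = (196 − 231/2) = 161/2, q_N = (138 − 231/2) = 45/2.
Total output Q = 25/2 + 161/2 + 45/2 = 231/2.

115.50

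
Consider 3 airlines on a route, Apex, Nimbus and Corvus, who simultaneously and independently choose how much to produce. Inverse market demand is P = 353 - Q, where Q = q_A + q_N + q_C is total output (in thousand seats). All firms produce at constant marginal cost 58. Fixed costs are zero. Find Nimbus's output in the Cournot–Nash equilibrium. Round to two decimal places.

73.75

Each firm earns π_i = (353 - Q)q_i - 58q_i.
First-order condition (treating rivals' output as given): 295 - 2q_i - Σ_{j≠i} q_j = 0.
By symmetry each firm produces the same amount; substituting Σ_{j≠i} q_j = 2q_i yields q_i = 295/4.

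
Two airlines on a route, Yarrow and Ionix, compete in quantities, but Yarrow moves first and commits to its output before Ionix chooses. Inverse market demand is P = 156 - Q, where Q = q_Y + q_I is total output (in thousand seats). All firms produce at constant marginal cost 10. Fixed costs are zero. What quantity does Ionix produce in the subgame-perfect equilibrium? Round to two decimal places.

The follower Ionix best-responds to any q_Y: π_I = (156 - Q)q_I - 10q_I.
Setting the follower's marginal profit to zero, 146 - q_Y - 2q_I = 0, i.e. q_I = (146 - q_Y)/2.
Yarrow substitutes q_I(q_Y) into its own profit: π_Y = q_Y(156 - q_Y - (146 - q_Y)/2) - 10q_Y = (83 - (1/2)q_Y)q_Y - 10q_Y.
The leader's first-order condition 73 - q_Y = 0 yields q_Y = 73.
Then q_I = (146 - 73)/2 = 73/2.

36.50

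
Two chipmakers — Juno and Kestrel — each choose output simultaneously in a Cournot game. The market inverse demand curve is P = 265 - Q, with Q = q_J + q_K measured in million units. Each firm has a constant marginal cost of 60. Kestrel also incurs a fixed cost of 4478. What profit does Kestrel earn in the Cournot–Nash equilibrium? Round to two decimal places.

191.44

Each firm earns π_i = (265 - Q)q_i - 60q_i.
First-order condition (treating rivals' output as given): 205 - 2q_i - q_j = 0.
With identical firms every q_j equals q_i, so q_j = q_i and 205 = 3q_i, giving q_i = 205/3.
Price P = 265 - 410/3 = 385/3.
Kestrel's profit: (385/3 - 60)·(205/3) - 4478 = 1723/9.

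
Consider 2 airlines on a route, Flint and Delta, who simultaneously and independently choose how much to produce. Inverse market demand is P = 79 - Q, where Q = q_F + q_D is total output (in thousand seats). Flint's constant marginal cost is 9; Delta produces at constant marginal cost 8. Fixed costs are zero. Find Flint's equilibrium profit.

529

Flint's profit: π_F = (79 - Q)q_F - (9q_F). Setting ∂π_F/∂q_F = 0: 70 - 2q_F - (q_D) = 0.
Delta's first-order condition: 71 - 2q_D - (q_F) = 0.
So q_F = (70 - q_D)/2 and q_D = (71 - q_F)/2.
Solving the pair: q_F = 23, q_D = 24.
Price P = 79 - 47 = 32.
Flint's profit: (32 - 9)·23 = 529.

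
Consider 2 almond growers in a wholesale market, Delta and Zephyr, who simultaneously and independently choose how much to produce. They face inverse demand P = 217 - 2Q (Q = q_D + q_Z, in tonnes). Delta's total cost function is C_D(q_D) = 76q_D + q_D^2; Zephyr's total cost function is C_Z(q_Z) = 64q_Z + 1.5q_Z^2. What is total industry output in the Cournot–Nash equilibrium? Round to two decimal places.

Delta's profit: π_D = (217 - 2Q)q_D - (76q_D + q_D²). Setting ∂π_D/∂q_D = 0: 141 - 6q_D - 2(q_Z) = 0.
Zephyr's first-order condition: 153 - 7q_Z - 2(q_D) = 0.
So q_D = (141 - 2q_Z)/6 and q_Z = (153 - 2q_D)/7.
Solving the pair: q_D = 681/38, q_Z = 318/19.
Total output Q = 681/38 + 318/19 = 1317/38.

34.66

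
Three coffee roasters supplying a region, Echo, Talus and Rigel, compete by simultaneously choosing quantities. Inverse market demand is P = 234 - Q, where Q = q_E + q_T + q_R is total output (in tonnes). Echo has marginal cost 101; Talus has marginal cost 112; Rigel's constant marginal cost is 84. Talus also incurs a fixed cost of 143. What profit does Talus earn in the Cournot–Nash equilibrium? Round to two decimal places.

287.56

Echo's profit: π_E = (234 - Q)q_E - (101q_E). Setting ∂π_E/∂q_E = 0: 133 - 2q_E - (q_T + q_R) = 0.
Talus's profit: π_T = (234 - Q)q_T - (112q_T). Setting ∂π_T/∂q_T = 0: 122 - 2q_T - (q_E + q_R) = 0.
Rigel's first-order condition: 150 - 2q_R - (q_E + q_T) = 0.
Adding the 3 first-order conditions: 405 − 4Q = 0, so Q = 405/4.
Back-substituting: q_E = (133 − 405/4) = 127/4, q_T = (122 − 405/4) = 83/4, q_R = (150 − 405/4) = 195/4.
Price P = 234 - 405/4 = 531/4.
Talus's profit: (531/4 - 112)·(83/4) - 143 = 287.5625.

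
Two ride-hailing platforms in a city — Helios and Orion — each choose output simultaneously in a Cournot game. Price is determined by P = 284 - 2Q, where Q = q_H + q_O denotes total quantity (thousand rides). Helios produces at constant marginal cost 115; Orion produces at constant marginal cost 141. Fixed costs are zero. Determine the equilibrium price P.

Helios's profit: π_H = (284 - 2Q)q_H - (115q_H). Setting ∂π_H/∂q_H = 0: 169 - 4q_H - 2(q_O) = 0.
Orion's profit: π_O = (284 - 2Q)q_O - (141q_O). Setting ∂π_O/∂q_O = 0: 143 - 4q_O - 2(q_H) = 0.
Best responses: q_H = (169 - 2q_O)/4, q_O = (143 - 2q_H)/4.
Solving the pair: q_H = 65/2, q_O = 39/2.
Total output Q = 52, so price P = 284 - 2·52 = 180.

180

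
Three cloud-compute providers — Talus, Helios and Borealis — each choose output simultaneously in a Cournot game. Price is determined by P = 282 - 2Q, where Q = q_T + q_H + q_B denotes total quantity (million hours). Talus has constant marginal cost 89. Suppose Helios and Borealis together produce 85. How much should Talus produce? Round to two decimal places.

With rivals' combined output fixed at 85, Talus's profit is π_T = (282 - 2·85 - 2q_T)q_T - (89q_T) = (112 - 2q_T)q_T - (89q_T).
∂π_T/∂q_T = 23 - 4q_T = 0, so q_T = 23/4.

5.75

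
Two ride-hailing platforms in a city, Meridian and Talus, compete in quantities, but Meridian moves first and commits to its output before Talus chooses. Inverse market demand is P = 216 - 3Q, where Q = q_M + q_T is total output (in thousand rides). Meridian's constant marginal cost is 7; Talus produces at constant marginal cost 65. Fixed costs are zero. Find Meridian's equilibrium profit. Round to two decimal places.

Solve by backward induction. Given q_M, the follower Talus maximises π_T = (216 - 3q_M - 3q_T)q_T - 65q_T.
∂π_T/∂q_T = 151 - 3q_M - 6q_T = 0 gives the reaction function q_T = (151 - 3q_M)/6.
The leader anticipates this reaction. Substituting into P = 216 - 3Q gives P = 281/2 - (3/2)q_M, so π_M = (281/2 - (3/2)q_M)q_M - 7q_M.
The leader's first-order condition 267/2 - 3q_M = 0 yields q_M = 89/2.
Then q_T = (151 - 3·(89/2))/6 = 35/12.
Price P = 216 - 3·(569/12) = 295/4.
Meridian's profit: (295/4 - 7)·(89/2) = 2970.3750.

2970.38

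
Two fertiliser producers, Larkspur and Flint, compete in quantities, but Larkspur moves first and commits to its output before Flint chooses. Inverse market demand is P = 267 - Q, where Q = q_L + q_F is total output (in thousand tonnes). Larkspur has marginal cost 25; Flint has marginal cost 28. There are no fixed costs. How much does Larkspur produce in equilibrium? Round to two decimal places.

The follower Flint best-responds to any q_L: π_F = (267 - Q)q_F - 28q_F.
Setting the follower's marginal profit to zero, 239 - q_L - 2q_F = 0, i.e. q_F = (239 - q_L)/2.
Larkspur substitutes q_F(q_L) into its own profit: π_L = q_L(267 - q_L - (239 - q_L)/2) - 25q_L = (295/2 - (1/2)q_L)q_L - 25q_L.
The leader's first-order condition 245/2 - q_L = 0 yields q_L = 245/2.
Then q_F = (239 - 245/2)/2 = 233/4.

122.50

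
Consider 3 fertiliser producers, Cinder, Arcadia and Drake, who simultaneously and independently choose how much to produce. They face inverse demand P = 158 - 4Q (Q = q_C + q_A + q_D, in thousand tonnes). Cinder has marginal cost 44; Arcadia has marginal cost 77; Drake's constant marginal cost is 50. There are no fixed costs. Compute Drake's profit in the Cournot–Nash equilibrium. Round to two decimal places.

Cinder's profit: π_C = (158 - 4Q)q_C - (44q_C). Setting ∂π_C/∂q_C = 0: 114 - 8q_C - 4(q_A + q_D) = 0.
Arcadia's first-order condition: 81 - 8q_A - 4(q_C + q_D) = 0.
Drake's first-order condition: 108 - 8q_D - 4(q_C + q_A) = 0.
Summing all 3 equations gives 303 − 16Q = 0, hence Q = 303/16.
Back-substituting: q_C = (114 − 303/4)/4 = 153/16, q_A = (81 − 303/4)/4 = 21/16, q_D = (108 − 303/4)/4 = 129/16.
Price P = 158 - 4·(303/16) = 329/4.
Drake's profit: (329/4 - 50)·(129/16) = 260.0156.

260.02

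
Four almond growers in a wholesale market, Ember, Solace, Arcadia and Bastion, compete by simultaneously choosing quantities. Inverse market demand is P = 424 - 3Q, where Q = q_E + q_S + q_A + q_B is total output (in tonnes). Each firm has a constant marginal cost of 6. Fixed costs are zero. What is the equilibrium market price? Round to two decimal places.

Each firm earns π_i = (424 - 3Q)q_i - 6q_i.
Setting ∂π_i/∂q_i = 0 with rivals' quantities fixed: 418 - 6q_i - 3·Σ_{j≠i} q_j = 0.
With identical firms every q_j equals q_i, so Σ_{j≠i} q_j = 3q_i and 418 = 15q_i, giving q_i = 418/15.
Total output Q = 1672/15, so price P = 424 - 3·(1672/15) = 448/5.

89.60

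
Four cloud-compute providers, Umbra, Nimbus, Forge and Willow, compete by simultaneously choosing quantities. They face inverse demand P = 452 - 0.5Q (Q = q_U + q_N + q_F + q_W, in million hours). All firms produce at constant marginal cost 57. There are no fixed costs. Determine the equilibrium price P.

A representative firm's profit is π_i = q_i(452 - 0.5Q) - 57q_i.
First-order condition (treating rivals' output as given): 395 - q_i - (1/2)·Σ_{j≠i} q_j = 0.
With identical firms every q_j equals q_i, so Σ_{j≠i} q_j = 3q_i and 395 = (5/2)q_i, giving q_i = 158.
Total output Q = 632, so price P = 452 - (1/2)·632 = 136.

136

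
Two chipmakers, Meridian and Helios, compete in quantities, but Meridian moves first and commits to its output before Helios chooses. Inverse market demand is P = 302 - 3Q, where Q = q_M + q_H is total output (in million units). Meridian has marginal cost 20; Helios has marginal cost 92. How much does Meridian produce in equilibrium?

Solve by backward induction. Given q_M, the follower Helios maximises π_H = (302 - 3q_M - 3q_H)q_H - 92q_H.
∂π_H/∂q_H = 210 - 3q_M - 6q_H = 0 gives the reaction function q_H = (210 - 3q_M)/6.
Meridian substitutes q_H(q_M) into its own profit: π_M = q_M(302 - 3q_M - (210 - 3q_M)/2) - 20q_M = (197 - (3/2)q_M)q_M - 20q_M.
Maximising: ∂π_M/∂q_M = 177 - 3q_M = 0, giving q_M = 59.
Then q_H = (210 - 3·59)/6 = 11/2.

59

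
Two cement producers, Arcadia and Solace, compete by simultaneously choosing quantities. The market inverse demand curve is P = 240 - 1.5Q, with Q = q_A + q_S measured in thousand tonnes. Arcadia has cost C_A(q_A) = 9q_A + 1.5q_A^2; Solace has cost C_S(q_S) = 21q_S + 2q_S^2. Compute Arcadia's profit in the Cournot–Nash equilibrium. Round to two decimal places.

Arcadia's profit: π_A = (240 - 1.5Q)q_A - (9q_A + (3/2)q_A²). Setting ∂π_A/∂q_A = 0: 231 - 6q_A - (3/2)(q_S) = 0.
Solace's profit: π_S = (240 - 1.5Q)q_S - (21q_S + 2q_S²). Setting ∂π_S/∂q_S = 0: 219 - 7q_S - (3/2)(q_A) = 0.
Rearranging gives the reaction functions q_A = (231 - (3/2)q_S)/6 and q_S = (219 - (3/2)q_A)/7.
Solving the pair: q_A = 1718/53, q_S = 1290/53.
Price P = 240 - (3/2)·56.7547 = 154.8679.
Arcadia's profit: 154.8679·(1718/53) - 9·(1718/53) - (3/2)(1718/53)² = 3152.2150.

3152.22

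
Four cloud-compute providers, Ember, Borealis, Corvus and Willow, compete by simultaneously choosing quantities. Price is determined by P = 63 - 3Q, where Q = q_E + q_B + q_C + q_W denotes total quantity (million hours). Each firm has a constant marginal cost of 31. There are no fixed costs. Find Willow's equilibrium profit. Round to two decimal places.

13.65

Each firm earns π_i = (63 - 3Q)q_i - 31q_i.
First-order condition (treating rivals' output as given): 32 - 6q_i - 3·Σ_{j≠i} q_j = 0.
With identical firms every q_j equals q_i, so Σ_{j≠i} q_j = 3q_i and 32 = 15q_i, giving q_i = 32/15.
Price P = 63 - 3·(128/15) = 187/5.
Willow's profit: (187/5 - 31)·(32/15) = 1024/75.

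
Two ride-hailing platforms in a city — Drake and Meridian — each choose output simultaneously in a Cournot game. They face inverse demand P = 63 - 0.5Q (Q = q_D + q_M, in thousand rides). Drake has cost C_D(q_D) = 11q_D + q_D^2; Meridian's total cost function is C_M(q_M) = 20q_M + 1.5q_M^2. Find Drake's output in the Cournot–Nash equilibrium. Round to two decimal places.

Drake's profit: π_D = (63 - 0.5Q)q_D - (11q_D + q_D²). Setting ∂π_D/∂q_D = 0: 52 - 3q_D - (1/2)(q_M) = 0.
Meridian's profit: π_M = (63 - 0.5Q)q_M - (20q_M + (3/2)q_M²). Setting ∂π_M/∂q_M = 0: 43 - 4q_M - (1/2)(q_D) = 0.
Best responses: q_D = (52 - (1/2)q_M)/3, q_M = (43 - (1/2)q_D)/4.
Solving the pair: q_D = 746/47, q_M = 412/47.

15.87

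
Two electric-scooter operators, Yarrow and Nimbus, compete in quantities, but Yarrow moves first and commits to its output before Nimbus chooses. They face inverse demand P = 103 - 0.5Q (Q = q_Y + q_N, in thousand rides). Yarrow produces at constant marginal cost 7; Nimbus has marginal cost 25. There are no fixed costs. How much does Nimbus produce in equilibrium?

The follower Nimbus best-responds to any q_Y: π_N = (103 - 0.5Q)q_N - 25q_N.
Follower FOC: 78 - (1/2)q_Y - q_N = 0, so q_N(q_Y) = (78 - (1/2)q_Y).
Yarrow substitutes q_N(q_Y) into its own profit: π_Y = q_Y(103 - (1/2)q_Y - (78 - (1/2)q_Y)/2) - 7q_Y = (64 - (1/4)q_Y)q_Y - 7q_Y.
Maximising: ∂π_Y/∂q_Y = 57 - (1/2)q_Y = 0, giving q_Y = 114.
Then q_N = (78 - (1/2)·114) = 21.

21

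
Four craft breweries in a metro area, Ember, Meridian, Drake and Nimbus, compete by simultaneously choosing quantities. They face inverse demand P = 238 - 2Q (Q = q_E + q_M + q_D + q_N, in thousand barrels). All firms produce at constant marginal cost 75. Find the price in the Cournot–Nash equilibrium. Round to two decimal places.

Each firm earns π_i = (238 - 2Q)q_i - 75q_i.
Setting ∂π_i/∂q_i = 0 with rivals' quantities fixed: 163 - 4q_i - 2·Σ_{j≠i} q_j = 0.
By symmetry each firm produces the same amount; substituting Σ_{j≠i} q_j = 3q_i yields q_i = 163/10.
Total output Q = 326/5, so price P = 238 - 2·(326/5) = 538/5.

107.60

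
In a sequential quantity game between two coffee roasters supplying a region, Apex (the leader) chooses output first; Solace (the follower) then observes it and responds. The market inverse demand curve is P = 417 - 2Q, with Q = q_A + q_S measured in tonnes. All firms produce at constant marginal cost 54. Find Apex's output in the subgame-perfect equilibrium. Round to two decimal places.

90.75

Solve by backward induction. Given q_A, the follower Solace maximises π_S = (417 - 2q_A - 2q_S)q_S - 54q_S.
∂π_S/∂q_S = 363 - 2q_A - 4q_S = 0 gives the reaction function q_S = (363 - 2q_A)/4.
Apex substitutes q_S(q_A) into its own profit: π_A = q_A(417 - 2q_A - (363 - 2q_A)/2) - 54q_A = (471/2 - q_A)q_A - 54q_A.
Maximising: ∂π_A/∂q_A = 363/2 - 2q_A = 0, giving q_A = 363/4.
Then q_S = (363 - 2·(363/4))/4 = 363/8.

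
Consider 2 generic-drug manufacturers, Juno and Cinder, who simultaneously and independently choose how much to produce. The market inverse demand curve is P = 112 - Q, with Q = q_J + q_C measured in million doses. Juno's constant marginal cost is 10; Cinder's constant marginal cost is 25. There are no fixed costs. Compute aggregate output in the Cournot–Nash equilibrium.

Juno's profit: π_J = (112 - Q)q_J - (10q_J). Setting ∂π_J/∂q_J = 0: 102 - 2q_J - (q_C) = 0.
Cinder's profit: π_C = (112 - Q)q_C - (25q_C). Setting ∂π_C/∂q_C = 0: 87 - 2q_C - (q_J) = 0.
Rearranging gives the reaction functions q_J = (102 - q_C)/2 and q_C = (87 - q_J)/2.
Solving the pair: q_J = 39, q_C = 24.
Total output Q = 39 + 24 = 63.

63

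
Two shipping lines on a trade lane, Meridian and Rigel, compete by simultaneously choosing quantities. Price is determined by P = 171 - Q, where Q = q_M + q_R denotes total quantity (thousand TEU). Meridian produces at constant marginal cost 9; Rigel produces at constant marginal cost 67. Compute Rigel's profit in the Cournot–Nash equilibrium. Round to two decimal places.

235.11

Meridian's profit: π_M = (171 - Q)q_M - (9q_M). Setting ∂π_M/∂q_M = 0: 162 - 2q_M - (q_R) = 0.
Rigel's first-order condition: 104 - 2q_R - (q_M) = 0.
Rearranging gives the reaction functions q_M = (162 - q_R)/2 and q_R = (104 - q_M)/2.
Solving the pair: q_M = 220/3, q_R = 46/3.
Price P = 171 - 266/3 = 247/3.
Rigel's profit: (247/3 - 67)·(46/3) = 235.1111.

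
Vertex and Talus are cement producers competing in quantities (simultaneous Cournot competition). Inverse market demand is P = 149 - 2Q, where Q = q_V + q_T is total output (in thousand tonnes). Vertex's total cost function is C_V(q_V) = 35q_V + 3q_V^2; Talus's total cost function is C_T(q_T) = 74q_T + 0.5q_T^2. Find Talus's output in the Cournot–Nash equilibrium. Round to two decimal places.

11.35

Vertex's profit: π_V = (149 - 2Q)q_V - (35q_V + 3q_V²). Setting ∂π_V/∂q_V = 0: 114 - 10q_V - 2(q_T) = 0.
Talus's profit: π_T = (149 - 2Q)q_T - (74q_T + (1/2)q_T²). Setting ∂π_T/∂q_T = 0: 75 - 5q_T - 2(q_V) = 0.
Best responses: q_V = (114 - 2q_T)/10, q_T = (75 - 2q_V)/5.
Substituting one into the other gives q_V = 210/23 and q_T = 261/23.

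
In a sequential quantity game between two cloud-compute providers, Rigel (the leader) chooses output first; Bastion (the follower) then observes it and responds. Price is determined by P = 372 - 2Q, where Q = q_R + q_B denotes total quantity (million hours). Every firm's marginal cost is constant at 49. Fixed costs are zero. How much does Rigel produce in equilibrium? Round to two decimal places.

Solve by backward induction. Given q_R, the follower Bastion maximises π_B = (372 - 2q_R - 2q_B)q_B - 49q_B.
Follower FOC: 323 - 2q_R - 4q_B = 0, so q_B(q_R) = (323 - 2q_R)/4.
The leader anticipates this reaction. Substituting into P = 372 - 2Q gives P = 421/2 - q_R, so π_R = (421/2 - q_R)q_R - 49q_R.
Maximising: ∂π_R/∂q_R = 323/2 - 2q_R = 0, giving q_R = 323/4.
Then q_B = (323 - 2·(323/4))/4 = 323/8.

80.75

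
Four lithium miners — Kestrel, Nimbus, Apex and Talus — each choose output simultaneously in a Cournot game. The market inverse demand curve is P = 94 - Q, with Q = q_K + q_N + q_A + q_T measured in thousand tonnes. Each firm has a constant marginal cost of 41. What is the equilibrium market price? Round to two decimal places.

51.60

Each firm earns π_i = (94 - Q)q_i - 41q_i.
First-order condition (treating rivals' output as given): 53 - 2q_i - Σ_{j≠i} q_j = 0.
By symmetry each firm produces the same amount; substituting Σ_{j≠i} q_j = 3q_i yields q_i = 53/5.
Total output Q = 212/5, so price P = 94 - 212/5 = 258/5.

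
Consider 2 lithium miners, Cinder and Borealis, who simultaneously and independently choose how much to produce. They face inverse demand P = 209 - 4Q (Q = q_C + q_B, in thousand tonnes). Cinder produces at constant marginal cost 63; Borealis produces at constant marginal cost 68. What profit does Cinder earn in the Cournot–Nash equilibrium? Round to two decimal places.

633.36

Cinder's profit: π_C = (209 - 4Q)q_C - (63q_C). Setting ∂π_C/∂q_C = 0: 146 - 8q_C - 4(q_B) = 0.
Borealis's profit: π_B = (209 - 4Q)q_B - (68q_B). Setting ∂π_B/∂q_B = 0: 141 - 8q_B - 4(q_C) = 0.
So q_C = (146 - 4q_B)/8 and q_B = (141 - 4q_C)/8.
Solving the pair: q_C = 151/12, q_B = 34/3.
Price P = 209 - 4·(287/12) = 340/3.
Cinder's profit: (340/3 - 63)·(151/12) = 633.3611.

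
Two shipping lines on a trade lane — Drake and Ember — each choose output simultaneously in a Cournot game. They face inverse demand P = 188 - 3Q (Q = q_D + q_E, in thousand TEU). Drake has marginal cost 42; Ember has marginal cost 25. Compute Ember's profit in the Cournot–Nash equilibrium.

Drake's profit: π_D = (188 - 3Q)q_D - (42q_D). Setting ∂π_D/∂q_D = 0: 146 - 6q_D - 3(q_E) = 0.
Ember's first-order condition: 163 - 6q_E - 3(q_D) = 0.
So q_D = (146 - 3q_E)/6 and q_E = (163 - 3q_D)/6.
Substituting one into the other gives q_D = 43/3 and q_E = 20.
Price P = 188 - 3·(103/3) = 85.
Ember's profit: (85 - 25)·20 = 1200.

1200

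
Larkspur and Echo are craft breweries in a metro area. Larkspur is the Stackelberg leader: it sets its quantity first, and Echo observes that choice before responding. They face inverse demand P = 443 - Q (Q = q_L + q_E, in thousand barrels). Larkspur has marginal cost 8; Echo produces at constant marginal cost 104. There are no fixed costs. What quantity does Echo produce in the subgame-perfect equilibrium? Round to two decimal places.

Solve by backward induction. Given q_L, the follower Echo maximises π_E = (443 - q_L - q_E)q_E - 104q_E.
Setting the follower's marginal profit to zero, 339 - q_L - 2q_E = 0, i.e. q_E = (339 - q_L)/2.
Larkspur substitutes q_E(q_L) into its own profit: π_L = q_L(443 - q_L - (339 - q_L)/2) - 8q_L = (547/2 - (1/2)q_L)q_L - 8q_L.
Leader FOC: 531/2 - q_L = 0, so q_L = 531/2.
Then q_E = (339 - 531/2)/2 = 147/4.

36.75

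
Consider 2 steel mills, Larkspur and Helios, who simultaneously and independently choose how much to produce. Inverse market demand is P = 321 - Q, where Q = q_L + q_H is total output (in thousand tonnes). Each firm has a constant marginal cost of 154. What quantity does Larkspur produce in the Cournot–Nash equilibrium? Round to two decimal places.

55.67

Each firm earns π_i = (321 - Q)q_i - 154q_i.
First-order condition (treating rivals' output as given): 167 - 2q_i - q_j = 0.
With identical firms every q_j equals q_i, so q_j = q_i and 167 = 3q_i, giving q_i = 167/3.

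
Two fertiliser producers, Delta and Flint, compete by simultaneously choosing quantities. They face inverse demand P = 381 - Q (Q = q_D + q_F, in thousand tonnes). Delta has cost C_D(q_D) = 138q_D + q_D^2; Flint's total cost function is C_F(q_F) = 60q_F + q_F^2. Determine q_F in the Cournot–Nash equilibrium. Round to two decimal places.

69.40

Delta's profit: π_D = (381 - Q)q_D - (138q_D + q_D²). Setting ∂π_D/∂q_D = 0: 243 - 4q_D - (q_F) = 0.
Flint's first-order condition: 321 - 4q_F - (q_D) = 0.
Best responses: q_D = (243 - q_F)/4, q_F = (321 - q_D)/4.
Solving the pair: q_D = 217/5, q_F = 347/5.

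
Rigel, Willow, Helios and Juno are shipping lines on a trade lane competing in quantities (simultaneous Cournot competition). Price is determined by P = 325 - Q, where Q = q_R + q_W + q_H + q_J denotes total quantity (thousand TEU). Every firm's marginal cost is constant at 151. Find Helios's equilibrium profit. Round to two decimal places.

1211.04

A representative firm's profit is π_i = q_i(325 - Q) - 151q_i.
First-order condition (treating rivals' output as given): 174 - 2q_i - Σ_{j≠i} q_j = 0.
By symmetry each firm produces the same amount; substituting Σ_{j≠i} q_j = 3q_i yields q_i = 174/5.
Price P = 325 - 696/5 = 929/5.
Helios's profit: (929/5 - 151)·(174/5) = 1211.0400.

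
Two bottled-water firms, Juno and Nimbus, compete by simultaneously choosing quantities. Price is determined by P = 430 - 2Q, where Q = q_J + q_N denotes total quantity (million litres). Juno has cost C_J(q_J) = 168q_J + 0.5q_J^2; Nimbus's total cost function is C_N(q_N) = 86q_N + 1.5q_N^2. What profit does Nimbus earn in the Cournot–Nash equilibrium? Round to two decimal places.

5209.63

Juno's profit: π_J = (430 - 2Q)q_J - (168q_J + (1/2)q_J²). Setting ∂π_J/∂q_J = 0: 262 - 5q_J - 2(q_N) = 0.
Nimbus's profit: π_N = (430 - 2Q)q_N - (86q_N + (3/2)q_N²). Setting ∂π_N/∂q_N = 0: 344 - 7q_N - 2(q_J) = 0.
Best responses: q_J = (262 - 2q_N)/5, q_N = (344 - 2q_J)/7.
Solving the pair: q_J = 1146/31, q_N = 1196/31.
Price P = 430 - 2·75.5484 = 278.9032.
Nimbus's profit: 278.9032·(1196/31) - 86·(1196/31) - (3/2)(1196/31)² = 5209.6316.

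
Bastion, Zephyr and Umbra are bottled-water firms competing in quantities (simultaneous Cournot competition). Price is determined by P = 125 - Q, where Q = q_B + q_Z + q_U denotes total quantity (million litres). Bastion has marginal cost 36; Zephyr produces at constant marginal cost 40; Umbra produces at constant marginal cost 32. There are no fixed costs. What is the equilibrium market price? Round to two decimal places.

58.25

Bastion's profit: π_B = (125 - Q)q_B - (36q_B). Setting ∂π_B/∂q_B = 0: 89 - 2q_B - (q_Z + q_U) = 0.
Zephyr's first-order condition: 85 - 2q_Z - (q_B + q_U) = 0.
Umbra's first-order condition: 93 - 2q_U - (q_B + q_Z) = 0.
Adding the 3 conditions: 267 − 2Q − 2Q = 0, i.e. Q = 267/4.
Back-substituting: q_B = (89 − 267/4) = 89/4, q_Z = (85 − 267/4) = 73/4, q_U = (93 − 267/4) = 105/4.
Total output Q = 267/4, so price P = 125 - 267/4 = 233/4.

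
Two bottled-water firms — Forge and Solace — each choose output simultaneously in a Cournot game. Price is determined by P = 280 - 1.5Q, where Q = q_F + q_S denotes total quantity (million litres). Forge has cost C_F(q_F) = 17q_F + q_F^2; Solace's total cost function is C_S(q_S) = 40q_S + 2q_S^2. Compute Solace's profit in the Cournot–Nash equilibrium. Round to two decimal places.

2117.27

Forge's profit: π_F = (280 - 1.5Q)q_F - (17q_F + q_F²). Setting ∂π_F/∂q_F = 0: 263 - 5q_F - (3/2)(q_S) = 0.
Solace's first-order condition: 240 - 7q_S - (3/2)(q_F) = 0.
Rearranging gives the reaction functions q_F = (263 - (3/2)q_S)/5 and q_S = (240 - (3/2)q_F)/7.
Substituting one into the other gives q_F = 45.2214 and q_S = 24.5954.
Price P = 280 - (3/2)·69.8168 = 175.2748.
Solace's profit: 175.2748·24.5954 - 40·24.5954 - 2·24.5954² = 2117.2714.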